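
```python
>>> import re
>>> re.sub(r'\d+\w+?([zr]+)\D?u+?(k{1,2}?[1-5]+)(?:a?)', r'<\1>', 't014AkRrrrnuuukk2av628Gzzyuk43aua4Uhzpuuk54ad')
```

't<rrr>v<zz>ua<z>d'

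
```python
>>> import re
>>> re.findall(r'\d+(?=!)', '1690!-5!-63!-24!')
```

The positive lookaround only admits positions where the adjacent text matches; those characters stay outside the span.
Matches: at [0:4] → '1690'; at [6:7] → '5'; at [9:11] → '63'; at [13:15] → '24'.
With no groups in the pattern, `findall` gives back each whole match — 4 here.

['1690', '5', '63', '24']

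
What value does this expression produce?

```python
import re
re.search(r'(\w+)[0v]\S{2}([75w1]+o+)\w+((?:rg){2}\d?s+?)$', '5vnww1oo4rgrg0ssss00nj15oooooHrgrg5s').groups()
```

The match spans [0:36] → '5vnww1oo4rgrg0ssss00nj15oooooHrgrg5s'.
Captured: group 1 = '5vnww1oo4rgrg0ssss0', group 2 = '15ooooo', group 3 = 'rgrg5s'.

('5vnww1oo4rgrg0ssss0', '15ooooo', 'rgrg5s')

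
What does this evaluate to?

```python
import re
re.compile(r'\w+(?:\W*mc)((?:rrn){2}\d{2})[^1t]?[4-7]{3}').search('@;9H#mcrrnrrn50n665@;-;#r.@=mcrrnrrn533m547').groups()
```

('rrnrrn50',)

The pattern matches one or more of a word character; then zero or more of a non-word character, then the literal 'mc' (non-capturing group); then the literal 'rrn' repeated 2 times, then exactly 2 of a digit (captured); then optionally any character except [1t], then exactly 3 of a character in [4-7].
`re.search` tries every starting position until one works.
The match spans [2:19] → '9H#mcrrnrrn50n665'.
Captured: group 1 = 'rrnrrn50'.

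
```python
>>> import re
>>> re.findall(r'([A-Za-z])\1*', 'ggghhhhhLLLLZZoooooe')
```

['g', 'h', 'L', 'Z', 'o', 'e']

A backreference is literal: `\1` must see the identical characters the first group matched.
Walking the string: at [0:3] match 'ggg', group 1 = 'g'; at [3:8] match 'hhhhh', group 1 = 'h'; at [8:12] match 'LLLL', group 1 = 'L'; at [12:14] match 'ZZ', group 1 = 'Z'; at [14:19] match 'ooooo', group 1 = 'o'; ….
Because there's exactly one group, `findall` drops the full match and keeps group 1 from each hit.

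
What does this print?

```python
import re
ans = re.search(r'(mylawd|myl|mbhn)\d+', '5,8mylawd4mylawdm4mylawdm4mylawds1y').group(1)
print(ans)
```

mylawd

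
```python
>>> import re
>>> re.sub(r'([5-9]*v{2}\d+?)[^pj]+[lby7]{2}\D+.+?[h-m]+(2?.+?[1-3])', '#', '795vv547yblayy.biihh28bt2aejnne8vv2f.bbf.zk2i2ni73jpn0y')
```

'#f.bbf.zk2i2ni73jpn0y'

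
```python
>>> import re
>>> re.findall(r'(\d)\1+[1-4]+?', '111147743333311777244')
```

['1', '7', '3', '7']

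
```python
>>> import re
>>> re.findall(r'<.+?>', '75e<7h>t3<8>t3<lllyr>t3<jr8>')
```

Lazy quantifiers expand one character at a time until the remainder of the pattern can match.
`findall` yields the raw match text (4 of them) because the pattern has no groups.

['<7h>', '<8>', '<lllyr>', '<jr8>']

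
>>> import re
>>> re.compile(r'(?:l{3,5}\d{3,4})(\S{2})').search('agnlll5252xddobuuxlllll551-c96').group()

The pattern matches 3 to 5 of a literal 'l', then 3 to 4 of a digit (non-capturing group); then exactly 2 of a non-whitespace character (captured).
The match spans [3:12] → 'lll5252xd'.

'lll5252xd'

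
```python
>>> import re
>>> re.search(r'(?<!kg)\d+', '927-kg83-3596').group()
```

'927'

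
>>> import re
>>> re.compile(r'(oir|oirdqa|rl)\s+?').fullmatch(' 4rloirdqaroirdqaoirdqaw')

`re.fullmatch` is like wrapping the pattern in `^…$` (in single-line mode).
Here the string isn't matched end-to-end, so the call returns None.

None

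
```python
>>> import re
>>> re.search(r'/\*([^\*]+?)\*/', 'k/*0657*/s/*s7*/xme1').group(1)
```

'0657'

The match spans [1:9] → '/*0657*/'.
Captured: group 1 = '0657'.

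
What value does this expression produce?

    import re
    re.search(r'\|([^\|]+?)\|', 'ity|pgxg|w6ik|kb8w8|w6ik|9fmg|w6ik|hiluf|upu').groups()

`re.search` tries every starting position until one works.
The match spans [3:9] → '|pgxg|'.
Captured: group 1 = 'pgxg'.

('pgxg',)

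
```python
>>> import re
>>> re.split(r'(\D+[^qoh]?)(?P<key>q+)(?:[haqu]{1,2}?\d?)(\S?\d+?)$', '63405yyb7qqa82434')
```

Pattern: one or more of a non-digit, then optionally any character except [qoh] (captured); then one or more of a literal 'q' (captured as 'key'); then 1 to 2 of one of [haqu] (lazy), then optionally a digit (non-capturing group); then optionally a non-whitespace character, then one or more of a digit (lazy) (captured); then anchored at the end.
The group in the pattern means `split` returns the separators' captures alongside the pieces.

['63405', 'yyb7', 'qq', '2434', '']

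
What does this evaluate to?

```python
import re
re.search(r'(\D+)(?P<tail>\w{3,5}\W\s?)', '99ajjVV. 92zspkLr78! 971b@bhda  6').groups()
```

The match spans [2:9] → 'ajjVV. '.
Captured: group 1 = 'aj', group 2 = 'jVV. '.

('aj', 'jVV. ')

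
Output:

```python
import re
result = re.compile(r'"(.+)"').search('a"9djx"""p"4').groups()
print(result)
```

('9djx"""p',)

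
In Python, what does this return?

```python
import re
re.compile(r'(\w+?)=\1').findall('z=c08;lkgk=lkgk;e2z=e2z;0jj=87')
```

['lkgk', 'e2z']

After group 1 captures some text, `\1` only succeeds where that same text appears again.
Matches: at [6:15] match 'lkgk=lkgk', group 1 = 'lkgk'; at [16:23] match 'e2z=e2z', group 1 = 'e2z'.
With a single group, `findall` returns only what that group captured — 2 items.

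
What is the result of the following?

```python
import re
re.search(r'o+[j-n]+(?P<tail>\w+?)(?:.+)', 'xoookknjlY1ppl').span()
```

This matches one or more of a literal 'o'; then one or more of a character in [j-n]; then one or more of a word character (lazy) (captured as 'tail'); then one or more of any character (non-capturing group).
`re.search` tries every starting position until one works.
The match spans [1:14] → 'oookknjlY1ppl'.
Captured: group 1 = 'Y'.

(1, 14)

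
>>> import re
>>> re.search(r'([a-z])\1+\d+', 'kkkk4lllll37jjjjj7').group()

After group 1 captures some text, `\1` only succeeds where that same text appears again.
`search` walks the string left to right and returns the first match it finds.
The match spans [0:5] → 'kkkk4'.
Captured: group 1 = 'k'.

'kkkk4'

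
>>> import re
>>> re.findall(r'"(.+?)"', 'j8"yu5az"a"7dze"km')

['yu5az', '7dze']

Lazy quantifiers expand one character at a time until the remainder of the pattern can match.
Walking the string: at [2:9] match '"yu5az"', group 1 = 'yu5az'; at [10:16] match '"7dze"', group 1 = '7dze'.
One capturing group, so `findall` returns just the captured substring from each match — 2 in all.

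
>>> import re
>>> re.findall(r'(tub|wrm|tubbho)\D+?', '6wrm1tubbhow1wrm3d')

The regex engine tests alternatives in the order written; an earlier branch that matches wins even if a later one would match more.
Matches: at [5:9] match 'tubb', group 1 = 'tub'.
With a single group, `findall` returns only what that group captured — 1 item.

['tub']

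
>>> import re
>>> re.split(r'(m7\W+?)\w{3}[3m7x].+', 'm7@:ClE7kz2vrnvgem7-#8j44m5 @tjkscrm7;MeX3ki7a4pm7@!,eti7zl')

['', 'm7@:', '']

This matches the literal 'm7', then one or more of a non-word character (lazy) (captured); then exactly 3 of a word character, then one of [3m7x], then one or more of any character.
Matches to split on: at [0:59] → 'm7@:ClE7kz2vrnvgem7-#8j44m5 @tjkscrm7;MeX3ki7a4pm7@!,eti7zl'.
`re.split` interleaves the captured-group text with the surrounding fragments.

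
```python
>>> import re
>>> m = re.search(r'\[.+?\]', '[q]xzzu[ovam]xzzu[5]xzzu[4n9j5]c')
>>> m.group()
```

`re.search` tries every starting position until one works.
The match spans [0:3] → '[q]'.

'[q]'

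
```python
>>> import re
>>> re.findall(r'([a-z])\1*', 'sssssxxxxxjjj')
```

['s', 'x', 'j']

`\1` is not a pattern — it's the concrete string captured by group 1, re-applied verbatim.
Scanning left to right: at [0:5] match 'sssss', group 1 = 's'; at [5:10] match 'xxxxx', group 1 = 'x'; at [10:13] match 'jjj', group 1 = 'j'.
`findall` collects group 1 from each match (3 total).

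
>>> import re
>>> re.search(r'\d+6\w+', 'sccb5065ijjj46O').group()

The match spans [4:15] → '5065ijjj46O'.

'5065ijjj46O'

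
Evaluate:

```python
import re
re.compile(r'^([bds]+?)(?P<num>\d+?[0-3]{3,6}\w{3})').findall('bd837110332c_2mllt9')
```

[('bd', '837110332c_2')]

The pattern matches anchored at the start of the string; then one or more of one of [bds] (lazy) (captured); then one or more of a digit (lazy), then 3 to 6 of a character in [0-3], then exactly 3 of a word character (captured as 'num').
Walking the string: at [0:14] match 'bd837110332c_2', groups = ('bd', '837110332c_2').
`findall` packs the 2 group values into a tuple for every match.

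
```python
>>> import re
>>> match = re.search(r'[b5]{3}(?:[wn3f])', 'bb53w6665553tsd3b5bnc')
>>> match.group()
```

This matches exactly 3 of one of [b5]; then one of [wn3f] (non-capturing group).
`search` walks the string left to right and returns the first match it finds.
The match spans [0:4] → 'bb53'.

'bb53'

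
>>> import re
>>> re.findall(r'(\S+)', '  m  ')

`findall` collects group 1 from the one match (1 total).

['m']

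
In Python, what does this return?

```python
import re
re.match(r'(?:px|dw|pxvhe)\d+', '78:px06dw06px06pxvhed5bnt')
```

None

`re.match` won't scan ahead — the pattern has to work from the very first character.
Here the string doesn't start with a match, so the call returns None.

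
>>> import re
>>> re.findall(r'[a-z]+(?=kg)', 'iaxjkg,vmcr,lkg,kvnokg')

['iaxj', 'l', 'kvno']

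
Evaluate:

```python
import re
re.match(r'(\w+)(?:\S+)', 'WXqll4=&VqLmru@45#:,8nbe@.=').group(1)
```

'WXqll4'

This matches one or more of a word character (captured); then one or more of a non-whitespace character (non-capturing group).
`re.match` won't scan ahead — the pattern has to work from the very first character.
The match spans [0:27] → 'WXqll4=&VqLmru@45#:,8nbe@.='.
Captured: group 1 = 'WXqll4'.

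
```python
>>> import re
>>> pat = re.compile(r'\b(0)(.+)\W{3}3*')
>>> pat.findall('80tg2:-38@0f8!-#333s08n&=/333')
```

[('0', 'f8!-#333s08n')]

This matches a word boundary (`\b`, zero-width); then a literal '0' (captured); then one or more of any character (captured); then exactly 3 of a non-word character, then zero or more of the literal '3'.
Matches: at [10:29] match '0f8!-#333s08n&=/333', groups = ('0', 'f8!-#333s08n').
Multiple groups make `findall` return tuples — one 2-tuple for the one match.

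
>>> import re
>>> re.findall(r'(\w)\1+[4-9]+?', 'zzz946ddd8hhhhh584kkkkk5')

After group 1 captures some text, `\1` only succeeds where that same text appears again.
Scanning left to right: at [0:4] match 'zzz9', group 1 = 'z'; at [6:10] match 'ddd8', group 1 = 'd'; at [10:16] match 'hhhhh5', group 1 = 'h'; at [18:24] match 'kkkkk5', group 1 = 'k'.
Because there's exactly one group, `findall` drops the full match and keeps group 1 from each hit.

['z', 'd', 'h', 'k']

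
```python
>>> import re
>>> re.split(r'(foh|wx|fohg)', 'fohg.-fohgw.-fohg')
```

['', 'foh', 'g.-', 'foh', 'gw.-', 'foh', 'g']

Branches in `(...|...)` are attempted left-to-right; the first branch that allows the whole pattern to succeed is taken.
Because the pattern has a capturing group, `split` also inserts each captured text between the pieces.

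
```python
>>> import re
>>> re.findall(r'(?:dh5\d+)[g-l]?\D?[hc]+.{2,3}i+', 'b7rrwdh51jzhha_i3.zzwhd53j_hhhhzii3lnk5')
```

This matches the literal 'd', then the literal 'h5', then one or more of a digit (non-capturing group); then optionally a character in [g-l], then optionally a non-digit, then one or more of one of [hc]; then 2 to 3 of any character, then one or more of a literal 'i'.
Matches: at [5:16] → 'dh51jzhha_i'.
No capturing groups, so `findall` returns the 1 full match string.

['dh51jzhha_i']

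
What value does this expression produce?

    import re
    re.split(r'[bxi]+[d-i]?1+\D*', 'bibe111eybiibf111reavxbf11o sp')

['', '111reav', '']

Pattern: one or more of one of [bxi]; then optionally a character in [d-i], then one or more of a literal '1'; then zero or more of a non-digit.
Matches to split on: at [0:14] → 'bibe111eybiibf'; at [21:30] → 'xbf11o sp'.
Each match becomes a cut point; 3 segments remain.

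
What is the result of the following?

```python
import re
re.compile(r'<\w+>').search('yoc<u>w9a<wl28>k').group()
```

'<u>'

The match spans [3:6] → '<u>'.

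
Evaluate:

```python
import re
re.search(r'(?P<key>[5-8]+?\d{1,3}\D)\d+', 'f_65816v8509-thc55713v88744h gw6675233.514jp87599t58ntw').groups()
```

Pattern: one or more of a character in [5-8] (lazy), then 1 to 3 of a digit, then a non-digit (captured as 'key'); then one or more of a digit.
Unlike `match`, `search` isn't anchored — it looks for the pattern anywhere in the string.
The match spans [2:12] → '65816v8509'.
Captured: group 1 = '65816v'.

('65816v',)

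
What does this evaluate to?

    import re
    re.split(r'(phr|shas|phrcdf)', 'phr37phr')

The group in the pattern means `split` returns the separators' captures alongside the pieces.

['', 'phr', '37', 'phr', '']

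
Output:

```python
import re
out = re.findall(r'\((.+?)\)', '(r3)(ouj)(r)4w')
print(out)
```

['r3', 'ouj', 'r']

With the lazy modifier that quantifier settles for the fewest repetitions that let the rest of the pattern succeed (the atoms after it are unaffected and can still be greedy).
Matches: at [0:4] match '(r3)', group 1 = 'r3'; at [4:9] match '(ouj)', group 1 = 'ouj'; at [9:12] match '(r)', group 1 = 'r'.
`findall` collects group 1 from each match (3 total).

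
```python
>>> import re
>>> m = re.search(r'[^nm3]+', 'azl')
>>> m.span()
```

(0, 3)

The pattern matches one or more of any character except [nm3].
`search` walks the string left to right and returns the first match it finds.
The match spans [0:3] → 'azl'.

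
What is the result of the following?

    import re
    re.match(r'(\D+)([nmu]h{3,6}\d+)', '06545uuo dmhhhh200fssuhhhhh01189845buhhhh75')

None

`match` is anchored at position 0; if the pattern doesn't fit there, it returns None.
Here position 0 doesn't satisfy it, so the call returns None.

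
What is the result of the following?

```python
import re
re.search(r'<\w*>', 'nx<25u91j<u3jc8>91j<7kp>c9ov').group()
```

'<u3jc8>'

The match spans [9:16] → '<u3jc8>'.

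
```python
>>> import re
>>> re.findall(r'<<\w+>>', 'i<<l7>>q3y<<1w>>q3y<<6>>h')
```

['<<l7>>', '<<1w>>', '<<6>>']

`findall` yields the raw match text (3 of them) because the pattern has no groups.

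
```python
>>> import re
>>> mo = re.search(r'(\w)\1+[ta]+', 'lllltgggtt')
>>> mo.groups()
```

('l',)

After group 1 captures some text, `\1` only succeeds where that same text appears again.
`re.search` tries every starting position until one works.
The match spans [0:5] → 'llllt'.
Captured: group 1 = 'l'.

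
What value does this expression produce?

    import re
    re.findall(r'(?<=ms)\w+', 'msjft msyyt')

Lookahead/lookbehind check context without consuming it, so the matched span excludes the asserted characters.
Matches: at [2:5] → 'jft'; at [8:11] → 'yyt'.
No capturing groups, so `findall` returns the 2 full match strings.

['jft', 'yyt']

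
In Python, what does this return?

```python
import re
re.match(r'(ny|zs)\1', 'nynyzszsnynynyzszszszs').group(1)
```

The match spans [0:4] → 'nyny'.
Captured: group 1 = 'ny'.

'ny'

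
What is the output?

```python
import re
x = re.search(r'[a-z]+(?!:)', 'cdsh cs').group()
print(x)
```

cdsh

The negative lookaround is zero-width — it rules out positions where the adjacent text would match, without consuming anything.
`search` walks the string left to right and returns the first match it finds.
The match spans [0:4] → 'cdsh'.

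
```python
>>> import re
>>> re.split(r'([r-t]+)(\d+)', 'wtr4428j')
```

This matches one or more of a character in [r-t] (captured); then one or more of a digit (captured).
Matches to split on: at [1:7] → 'tr4428'.
Because the pattern has a capturing group, `split` also inserts each captured text between the pieces.

['w', 'tr', '4428', 'j']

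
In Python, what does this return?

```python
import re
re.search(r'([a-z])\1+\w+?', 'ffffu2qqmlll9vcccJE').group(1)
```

The match spans [0:5] → 'ffffu'.
Captured: group 1 = 'f'.

'f'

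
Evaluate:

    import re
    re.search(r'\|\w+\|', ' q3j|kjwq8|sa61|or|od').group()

'|kjwq8|'

Unlike `match`, `search` isn't anchored — it looks for the pattern anywhere in the string.
The match spans [4:11] → '|kjwq8|'.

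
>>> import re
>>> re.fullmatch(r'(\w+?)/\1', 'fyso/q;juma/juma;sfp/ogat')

None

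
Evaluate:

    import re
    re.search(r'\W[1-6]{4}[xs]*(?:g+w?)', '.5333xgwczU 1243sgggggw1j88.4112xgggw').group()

'.5333xgw'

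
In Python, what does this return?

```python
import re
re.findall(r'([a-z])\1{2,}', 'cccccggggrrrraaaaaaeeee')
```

`\1` is not a pattern — it's the concrete string captured by group 1, re-applied verbatim.
Matches: at [0:5] match 'ccccc', group 1 = 'c'; at [5:9] match 'gggg', group 1 = 'g'; at [9:13] match 'rrrr', group 1 = 'r'; at [13:19] match 'aaaaaa', group 1 = 'a'; at [19:23] match 'eeee', group 1 = 'e'.
One capturing group, so `findall` returns just the captured substring from each match — 5 in all.

['c', 'g', 'r', 'a', 'e']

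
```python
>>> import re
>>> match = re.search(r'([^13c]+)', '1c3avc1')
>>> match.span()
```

(3, 5)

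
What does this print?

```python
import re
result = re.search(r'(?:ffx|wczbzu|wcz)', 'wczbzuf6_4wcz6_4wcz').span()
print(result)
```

(0, 6)

The regex engine tests alternatives in the order written; an earlier branch that matches wins even if a later one would match more.
`re.search` tries every starting position until one works.
The match spans [0:6] → 'wczbzu'.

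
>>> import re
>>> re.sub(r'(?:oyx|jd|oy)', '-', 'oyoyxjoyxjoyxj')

'--j-j-j'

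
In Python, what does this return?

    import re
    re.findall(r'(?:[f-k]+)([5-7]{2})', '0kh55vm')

The pattern matches one or more of a character in [f-k] (non-capturing group); then exactly 2 of a character in [5-7] (captured).
Scanning left to right: at [1:5] match 'kh55', group 1 = '55'.
With a single group, `findall` returns only what that group captured — 1 item.

['55']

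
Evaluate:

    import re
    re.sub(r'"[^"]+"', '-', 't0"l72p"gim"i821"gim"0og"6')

Every occurrence is swapped for '-'.

't0-gim-gim-6'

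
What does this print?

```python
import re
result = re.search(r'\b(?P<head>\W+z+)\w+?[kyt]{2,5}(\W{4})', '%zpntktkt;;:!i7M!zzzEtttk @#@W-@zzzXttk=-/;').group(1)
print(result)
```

Pattern: a word boundary (`\b`, zero-width); then one or more of a non-word character, then one or more of the literal 'z' (captured as 'head'); then one or more of a word character (lazy), then 2 to 5 of one of [kyt]; then exactly 4 of a non-word character (captured).
Unlike `match`, `search` isn't anchored — it looks for the pattern anywhere in the string.
The match spans [16:29] → '!zzzEtttk @#@'.
Captured: group 1 = '!zzz', group 2 = ' @#@'.

!zzz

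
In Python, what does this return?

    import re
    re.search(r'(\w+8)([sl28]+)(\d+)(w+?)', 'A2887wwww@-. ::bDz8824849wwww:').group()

Pattern: one or more of a word character, then the literal '8' (captured); then one or more of one of [sl28] (captured); then one or more of a digit (captured); then one or more of a literal 'w' (lazy) (captured).
Because the quantifier is non-greedy, it stops expanding at the earliest point where the rest of the pattern can succeed.
`re.search` scans for the first position where the pattern succeeds.
The match spans [0:6] → 'A2887w'.
Captured: group 1 = 'A28', group 2 = '8', group 3 = '7', group 4 = 'w'.

'A2887w'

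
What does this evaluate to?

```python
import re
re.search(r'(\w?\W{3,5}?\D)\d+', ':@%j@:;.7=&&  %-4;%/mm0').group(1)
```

The pattern matches optionally a word character, then 3 to 5 of a non-word character (lazy), then a non-digit (captured); then one or more of a digit.
`re.search` scans for the first position where the pattern succeeds.
The match spans [3:9] → 'j@:;.7'.
Captured: group 1 = 'j@:;.'.

'j@:;.'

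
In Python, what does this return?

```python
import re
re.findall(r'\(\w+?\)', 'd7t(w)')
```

Scanning left to right: at [3:6] → '(w)'.
`findall` yields the raw match text (1 of them) because the pattern has no groups.

['(w)']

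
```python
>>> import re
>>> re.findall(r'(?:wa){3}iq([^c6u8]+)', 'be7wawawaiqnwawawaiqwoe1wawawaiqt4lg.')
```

['nwawawaiqwoe1wawawaiqt4lg.']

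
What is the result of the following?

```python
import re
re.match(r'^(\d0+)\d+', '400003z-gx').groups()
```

('40000',)

The match spans [0:6] → '400003'.
Captured: group 1 = '40000'.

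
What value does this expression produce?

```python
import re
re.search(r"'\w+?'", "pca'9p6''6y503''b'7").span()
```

(3, 8)

`search` walks the string left to right and returns the first match it finds.
The match spans [3:8] → "'9p6'".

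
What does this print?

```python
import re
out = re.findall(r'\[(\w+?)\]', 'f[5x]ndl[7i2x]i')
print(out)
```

['5x', '7i2x']

Matches: at [1:5] match '[5x]', group 1 = '5x'; at [8:14] match '[7i2x]', group 1 = '7i2x'.
One capturing group, so `findall` returns just the captured substring from each match — 2 in all.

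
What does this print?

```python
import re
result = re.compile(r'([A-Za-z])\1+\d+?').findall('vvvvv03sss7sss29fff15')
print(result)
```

['v', 's', 's', 'f']

`\1` has to match the exact text group 1 already captured.
With a single group, `findall` returns only what that group captured — 4 items.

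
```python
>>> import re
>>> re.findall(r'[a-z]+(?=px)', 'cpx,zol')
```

['c']

The `(?=…)`/`(?<=…)` assertion just peeks at neighbouring text; it doesn't advance the match position.
Since nothing is captured, `findall` lists the 1 matched substring directly.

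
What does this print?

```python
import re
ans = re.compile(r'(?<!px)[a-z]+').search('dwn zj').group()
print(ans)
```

The negative lookahead/lookbehind blocks any match where the forbidden context is present.
The match spans [0:3] → 'dwn'.

dwn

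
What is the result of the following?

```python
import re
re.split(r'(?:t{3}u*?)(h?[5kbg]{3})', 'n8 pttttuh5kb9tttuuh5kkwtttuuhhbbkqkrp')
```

This matches exactly 3 of the literal 't', then zero or more of the literal 'u' (lazy) (non-capturing group); then optionally the literal 'h', then exactly 3 of one of [5kbg] (captured).
Matches to split on: at [5:13] → 'tttuh5kb'; at [14:23] → 'tttuuh5kk'.
The group in the pattern means `split` returns the separators' captures alongside the pieces.

['n8 pt', 'h5kb', '9', 'h5kk', 'wtttuuhhbbkqkrp']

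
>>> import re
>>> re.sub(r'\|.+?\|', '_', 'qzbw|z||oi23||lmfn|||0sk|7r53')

'qzbw____7r53'

The `?` after the quantifier makes it lazy — it takes as little as possible before letting the rest of the pattern try.
`sub` substitutes '_' at each match site.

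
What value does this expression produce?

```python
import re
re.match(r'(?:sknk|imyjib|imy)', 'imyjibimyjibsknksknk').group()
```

`|` is ordered: at each position the engine commits to the first alternative that works.
`match` is anchored at position 0; if the pattern doesn't fit there, it returns None.
The match spans [0:6] → 'imyjib'.

'imyjib'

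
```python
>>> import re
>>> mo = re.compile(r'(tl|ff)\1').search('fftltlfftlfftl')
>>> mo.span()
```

(2, 6)

The backreference `\1` re-matches whatever the first group consumed, character for character.
Unlike `match`, `search` isn't anchored — it looks for the pattern anywhere in the string.
The match spans [2:6] → 'tltl'.
Captured: group 1 = 'tl'.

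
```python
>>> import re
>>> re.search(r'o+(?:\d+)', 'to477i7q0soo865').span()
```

This matches one or more of a literal 'o'; then one or more of a digit (non-capturing group).
`re.search` tries every starting position until one works.
The match spans [1:5] → 'o477'.

(1, 5)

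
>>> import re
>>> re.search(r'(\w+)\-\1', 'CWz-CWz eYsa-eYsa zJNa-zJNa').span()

`\1` has to match the exact text group 1 already captured.
`search` walks the string left to right and returns the first match it finds.
The match spans [0:7] → 'CWz-CWz'.
Captured: group 1 = 'CWz'.

(0, 7)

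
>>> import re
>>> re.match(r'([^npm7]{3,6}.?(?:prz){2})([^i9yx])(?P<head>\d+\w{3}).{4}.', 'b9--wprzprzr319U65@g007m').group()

Pattern: 3 to 6 of any character except [npm7], then optionally any character, then the literal 'prz' repeated 2 times (captured); then any character except [i9yx] (captured); then one or more of a digit, then exactly 3 of a word character (captured as 'head'); then exactly 4 of any character, then any character.
`match` is anchored at position 0; if the pattern doesn't fit there, it returns None.
The match spans [0:23] → 'b9--wprzprzr319U65@g007'.
Captured: group 1 = 'b9--wprzprz', group 2 = 'r', group 3 = '319U65'.

'b9--wprzprzr319U65@g007'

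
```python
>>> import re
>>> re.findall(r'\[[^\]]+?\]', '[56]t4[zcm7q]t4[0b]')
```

Matches: at [0:4] → '[56]'; at [6:13] → '[zcm7q]'; at [15:19] → '[0b]'.
No capturing groups, so `findall` returns the 3 full match strings.

['[56]', '[zcm7q]', '[0b]']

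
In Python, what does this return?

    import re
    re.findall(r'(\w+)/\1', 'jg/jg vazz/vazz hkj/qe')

['jg', 'vazz']

`\1` has to match the exact text group 1 already captured.
Scanning left to right: at [0:5] match 'jg/jg', group 1 = 'jg'; at [6:15] match 'vazz/vazz', group 1 = 'vazz'.
Because there's exactly one group, `findall` drops the full match and keeps group 1 from each hit.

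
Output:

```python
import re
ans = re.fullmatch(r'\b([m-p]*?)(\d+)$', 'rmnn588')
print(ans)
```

None

This matches a word boundary (`\b`, zero-width); then zero or more of a character in [m-p] (lazy) (captured); then one or more of a digit (captured); then anchored at the end.
`re.fullmatch` is like wrapping the pattern in `^…$` (in single-line mode).
Here there's no way to consume every character, so the call returns None.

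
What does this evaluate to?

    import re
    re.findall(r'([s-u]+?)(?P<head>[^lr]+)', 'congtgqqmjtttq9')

This matches one or more of a character in [s-u] (lazy) (captured); then one or more of any character except [lr] (captured as 'head').
With 2 capturing groups, `findall` returns a 2-tuple per match.

[('t', 'gqqmjtttq9')]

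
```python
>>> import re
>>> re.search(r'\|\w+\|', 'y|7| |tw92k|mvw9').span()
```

(1, 4)

The match spans [1:4] → '|7|'.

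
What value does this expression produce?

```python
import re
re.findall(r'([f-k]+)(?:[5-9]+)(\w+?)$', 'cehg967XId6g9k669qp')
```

Pattern: one or more of a character in [f-k] (captured); then one or more of a character in [5-9] (non-capturing group); then one or more of a word character (lazy) (captured); then anchored at the end.
Walking the string: at [2:19] match 'hg967XId6g9k669qp', groups = ('hg', 'XId6g9k669qp').
Multiple groups make `findall` return tuples — one 2-tuple for the one match.

[('hg', 'XId6g9k669qp')]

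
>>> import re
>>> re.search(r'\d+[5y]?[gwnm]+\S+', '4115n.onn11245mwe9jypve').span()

(0, 23)

The pattern matches one or more of a digit, then optionally one of [5y]; then one or more of one of [gwnm], then one or more of a non-whitespace character.
`re.search` tries every starting position until one works.
The match spans [0:23] → '4115n.onn11245mwe9jypve'.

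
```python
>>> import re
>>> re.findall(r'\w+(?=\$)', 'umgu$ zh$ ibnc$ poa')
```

['umgu', 'zh', 'ibnc']

The lookaround is zero-width — it requires the adjacent text to match without consuming it, so the asserted text isn't part of the match.
Matches: at [0:4] → 'umgu'; at [6:8] → 'zh'; at [10:14] → 'ibnc'.
Since nothing is captured, `findall` lists the 3 matched substrings directly.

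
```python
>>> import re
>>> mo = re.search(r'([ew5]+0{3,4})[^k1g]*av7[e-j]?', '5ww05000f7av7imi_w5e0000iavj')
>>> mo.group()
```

'5000f7av7i'

This matches one or more of one of [ew5], then 3 to 4 of the literal '0' (captured); then zero or more of any character except [k1g], then the literal 'av7'; then optionally a character in [e-j].
`search` walks the string left to right and returns the first match it finds.
The match spans [4:14] → '5000f7av7i'.
Captured: group 1 = '5000'.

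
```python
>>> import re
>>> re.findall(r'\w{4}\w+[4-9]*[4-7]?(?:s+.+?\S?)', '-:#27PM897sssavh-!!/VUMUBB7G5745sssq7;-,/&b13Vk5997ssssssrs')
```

['27PM897sssav', 'VUMUBB7G5745sssq7', 'b13Vk5997ssssssrs']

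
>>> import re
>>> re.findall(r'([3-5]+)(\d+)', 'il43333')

Multiple groups make `findall` return tuples — one 2-tuple for the one match.

[('4333', '3')]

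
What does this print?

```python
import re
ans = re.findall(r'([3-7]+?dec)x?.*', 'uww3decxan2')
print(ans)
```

Pattern: one or more of a character in [3-7] (lazy), then the literal 'dec' (captured); then optionally the literal 'x', then zero or more of any character.
With a single group, `findall` returns only what that group captured — 1 item.

['3dec']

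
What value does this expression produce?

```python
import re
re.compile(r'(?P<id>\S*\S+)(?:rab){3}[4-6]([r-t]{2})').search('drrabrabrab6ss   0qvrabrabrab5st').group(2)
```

'ss'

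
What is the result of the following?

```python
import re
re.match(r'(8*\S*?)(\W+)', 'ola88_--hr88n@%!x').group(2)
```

The match spans [0:8] → 'ola88_--'.
Captured: group 1 = 'ola88_', group 2 = '--'.

'--'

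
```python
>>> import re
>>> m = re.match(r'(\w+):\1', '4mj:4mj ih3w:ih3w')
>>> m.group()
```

A backreference is literal: `\1` must see the identical characters the first group matched.
`match` is anchored at position 0; if the pattern doesn't fit there, it returns None.
The match spans [0:7] → '4mj:4mj'.
Captured: group 1 = '4mj'.

'4mj:4mj'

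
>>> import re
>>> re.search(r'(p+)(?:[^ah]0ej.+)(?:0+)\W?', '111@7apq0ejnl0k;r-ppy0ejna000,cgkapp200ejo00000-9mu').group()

'pq0ejnl0k;r-ppy0ejna000,cgkapp200ejo00000-'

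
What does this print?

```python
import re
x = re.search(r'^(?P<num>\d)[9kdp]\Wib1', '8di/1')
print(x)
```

Pattern: anchored at the start of the string; then a digit (captured as 'num'); then one of [9kdp], then a non-word character, then the literal 'ib1'.
`re.search` tries every starting position until one works.
Here nothing in the string fits, so the call returns None.

None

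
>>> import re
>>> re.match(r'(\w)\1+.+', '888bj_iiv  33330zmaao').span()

(0, 21)

`\1` has to match the exact text group 1 already captured.
`match` is anchored at position 0; if the pattern doesn't fit there, it returns None.
The match spans [0:21] → '888bj_iiv  33330zmaao'.
Captured: group 1 = '8'.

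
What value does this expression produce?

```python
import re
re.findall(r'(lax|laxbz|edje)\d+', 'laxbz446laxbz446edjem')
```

Scanning left to right: at [0:8] match 'laxbz446', group 1 = 'laxbz'; at [8:16] match 'laxbz446', group 1 = 'laxbz'.
Because there's exactly one group, `findall` drops the full match and keeps group 1 from each hit.

['laxbz', 'laxbz']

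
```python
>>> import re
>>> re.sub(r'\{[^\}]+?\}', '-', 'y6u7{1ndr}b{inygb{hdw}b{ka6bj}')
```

Matches: at [4:10] → '{1ndr}'; at [11:22] → '{inygb{hdw}'; at [23:30] → '{ka6bj}'.
Each match is replaced by '-'.

'y6u7-b-b-'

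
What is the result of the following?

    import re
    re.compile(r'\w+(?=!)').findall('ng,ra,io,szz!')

['szz']

The positive lookaround only admits positions where the adjacent text matches; those characters stay outside the span.
With no groups in the pattern, `findall` gives back each whole match — 1 here.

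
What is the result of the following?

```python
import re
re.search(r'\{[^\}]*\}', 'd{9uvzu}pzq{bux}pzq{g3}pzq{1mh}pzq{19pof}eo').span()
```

The match spans [1:8] → '{9uvzu}'.

(1, 8)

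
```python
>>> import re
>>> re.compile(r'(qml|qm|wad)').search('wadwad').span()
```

The match spans [0:3] → 'wad'.

(0, 3)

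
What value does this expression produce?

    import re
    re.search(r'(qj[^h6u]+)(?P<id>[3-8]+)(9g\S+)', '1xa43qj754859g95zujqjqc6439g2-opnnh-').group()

'qj754859g95zujqjqc6439g2-opnnh-'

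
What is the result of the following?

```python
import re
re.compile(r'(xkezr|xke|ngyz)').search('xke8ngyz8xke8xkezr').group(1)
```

'xke'

`re.search` tries every starting position until one works.
The match spans [0:3] → 'xke'.
Captured: group 1 = 'xke'.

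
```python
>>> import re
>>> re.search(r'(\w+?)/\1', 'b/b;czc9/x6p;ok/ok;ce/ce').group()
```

`\1` is not a pattern — it's the concrete string captured by group 1, re-applied verbatim.
`re.search` tries every starting position until one works.
The match spans [0:3] → 'b/b'.
Captured: group 1 = 'b'.

'b/b'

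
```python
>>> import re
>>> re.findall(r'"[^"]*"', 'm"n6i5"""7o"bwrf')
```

['"n6i5"', '""']

Walking the string: at [1:7] → '"n6i5"'; at [7:9] → '""'.
Since nothing is captured, `findall` lists the 2 matched substrings directly.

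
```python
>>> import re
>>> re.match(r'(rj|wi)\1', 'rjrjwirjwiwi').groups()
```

After group 1 captures some text, `\1` only succeeds where that same text appears again.
`match` is anchored at position 0; if the pattern doesn't fit there, it returns None.
The match spans [0:4] → 'rjrj'.
Captured: group 1 = 'rj'.

('rj',)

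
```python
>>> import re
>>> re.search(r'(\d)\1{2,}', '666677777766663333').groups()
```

The match spans [0:4] → '6666'.
Captured: group 1 = '6'.

('6',)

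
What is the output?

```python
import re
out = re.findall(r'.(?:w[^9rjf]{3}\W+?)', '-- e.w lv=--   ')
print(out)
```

['.w lv=']

The pattern matches any character; then a literal 'w', then exactly 3 of any character except [9rjf], then one or more of a non-word character (lazy) (non-capturing group).
A `+?`/`*?`/`{m,n}?` starts at its minimum and grows only as far as needed for what follows to match.
Scanning left to right: at [4:10] → '.w lv='.
With no groups in the pattern, `findall` gives back each whole match — 1 here.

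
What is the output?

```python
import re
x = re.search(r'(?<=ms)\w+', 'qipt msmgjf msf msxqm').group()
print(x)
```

The positive lookaround only admits positions where the adjacent text matches; those characters stay outside the span.
The match spans [7:11] → 'mgjf'.

mgjf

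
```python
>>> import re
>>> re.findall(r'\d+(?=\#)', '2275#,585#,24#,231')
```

['2275', '585', '24']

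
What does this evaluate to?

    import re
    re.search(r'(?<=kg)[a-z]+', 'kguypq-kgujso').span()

The `(?=…)`/`(?<=…)` assertion just peeks at neighbouring text; it doesn't advance the match position.
`re.search` tries every starting position until one works.
The match spans [2:6] → 'uypq'.

(2, 6)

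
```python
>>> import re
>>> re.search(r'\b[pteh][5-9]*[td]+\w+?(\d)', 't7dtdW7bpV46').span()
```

(0, 7)

The `?` after the quantifier makes it lazy — it takes as little as possible before letting the rest of the pattern try.
The match spans [0:7] → 't7dtdW7'.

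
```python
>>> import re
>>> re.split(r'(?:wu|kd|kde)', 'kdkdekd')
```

['', '', 'e', '']

Alternation tries branches left to right and keeps the first one that lets the overall match succeed at that position.
Each match becomes a cut point; 4 segments remain.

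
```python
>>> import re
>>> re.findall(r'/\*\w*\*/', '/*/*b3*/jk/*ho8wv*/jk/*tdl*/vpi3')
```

['/*b3*/', '/*ho8wv*/', '/*tdl*/']

Walking the string: at [2:8] → '/*b3*/'; at [10:19] → '/*ho8wv*/'; at [21:28] → '/*tdl*/'.
With no groups in the pattern, `findall` gives back each whole match — 3 here.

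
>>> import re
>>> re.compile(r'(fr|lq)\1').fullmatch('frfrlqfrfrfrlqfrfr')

A backreference is literal: `\1` must see the identical characters the first group matched.
`re.fullmatch` is like wrapping the pattern in `^…$` (in single-line mode).
Here the string isn't matched end-to-end, so the call returns None.

None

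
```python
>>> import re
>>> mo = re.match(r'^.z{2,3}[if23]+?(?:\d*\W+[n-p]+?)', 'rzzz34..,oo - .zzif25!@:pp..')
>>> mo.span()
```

(0, 10)

The pattern matches anchored at the start of the string; then any character, then 2 to 3 of the literal 'z'; then one or more of one of [if23] (lazy); then zero or more of a digit, then one or more of a non-word character, then one or more of a character in [n-p] (lazy) (non-capturing group).
Because the quantifier is non-greedy, it stops expanding at the earliest point where the rest of the pattern can succeed.
`re.match` won't scan ahead — the pattern has to work from the very first character.
The match spans [0:10] → 'rzzz34..,o'.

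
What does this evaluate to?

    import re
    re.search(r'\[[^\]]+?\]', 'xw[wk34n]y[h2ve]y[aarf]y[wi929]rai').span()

(2, 9)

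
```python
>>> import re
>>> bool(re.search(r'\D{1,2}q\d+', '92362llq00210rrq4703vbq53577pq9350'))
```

True

The pattern matches 1 to 2 of a non-digit; then the literal 'q', then one or more of a digit.
The match spans [5:13] → 'llq00210'.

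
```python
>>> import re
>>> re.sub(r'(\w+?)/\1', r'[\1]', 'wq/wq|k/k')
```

'[wq]|[k]'

After group 1 captures some text, `\1` only succeeds where that same text appears again.
The replacement refers to a captured group, so each match is rewritten using its own captured text.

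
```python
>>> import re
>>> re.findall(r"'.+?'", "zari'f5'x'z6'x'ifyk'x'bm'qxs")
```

Because the quantifier is non-greedy, it stops expanding at the earliest point where the rest of the pattern can succeed.
`findall` yields the raw match text (4 of them) because the pattern has no groups.

["'f5'", "'z6'", "'ifyk'", "'bm'"]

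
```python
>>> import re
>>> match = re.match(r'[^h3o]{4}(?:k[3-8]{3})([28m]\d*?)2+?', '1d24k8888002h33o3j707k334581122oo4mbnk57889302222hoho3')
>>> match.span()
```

(0, 12)

`re.match` only tries the pattern at the start of the string.
The match spans [0:12] → '1d24k8888002'.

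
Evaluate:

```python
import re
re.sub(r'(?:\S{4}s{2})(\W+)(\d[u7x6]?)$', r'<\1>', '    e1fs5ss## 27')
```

`\1` in the replacement pulls in group 1's text for each match.

'    e<## >'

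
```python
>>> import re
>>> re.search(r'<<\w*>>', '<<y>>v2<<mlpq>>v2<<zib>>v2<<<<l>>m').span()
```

(0, 5)

The match spans [0:5] → '<<y>>'.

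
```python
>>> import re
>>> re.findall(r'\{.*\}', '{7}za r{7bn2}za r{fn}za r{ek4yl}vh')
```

['{7}za r{7bn2}za r{fn}za r{ek4yl}']

Scanning left to right: at [0:32] → '{7}za r{7bn2}za r{fn}za r{ek4yl}'.
`findall` yields the raw match text (1 of them) because the pattern has no groups.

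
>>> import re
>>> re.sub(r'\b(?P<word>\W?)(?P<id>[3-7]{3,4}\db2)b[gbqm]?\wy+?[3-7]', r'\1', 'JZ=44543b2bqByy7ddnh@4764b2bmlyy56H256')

'JZ=ddnh@6H256'

Each match is replaced using the text its own group 1 captured.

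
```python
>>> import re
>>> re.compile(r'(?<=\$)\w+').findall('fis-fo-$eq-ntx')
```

['eq']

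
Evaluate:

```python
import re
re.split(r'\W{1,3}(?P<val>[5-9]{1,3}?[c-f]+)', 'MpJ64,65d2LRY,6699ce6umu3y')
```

Pattern: 1 to 3 of a non-word character; then 1 to 3 of a character in [5-9] (lazy), then one or more of a character in [c-f] (captured as 'val').
`re.split` interleaves the captured-group text with the surrounding fragments.

['MpJ64', '65d', '2LRY,6699ce6umu3y']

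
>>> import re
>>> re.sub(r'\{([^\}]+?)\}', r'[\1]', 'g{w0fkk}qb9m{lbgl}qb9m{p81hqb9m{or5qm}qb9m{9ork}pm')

'g[w0fkk]qb9m[lbgl]qb9m[p81hqb9m{or5qm]qb9m[9ork]pm'

Matches: at [1:8] → '{w0fkk}'; at [12:18] → '{lbgl}'; at [22:38] → '{p81hqb9m{or5qm}'; at [42:48] → '{9ork}'.
`\1` in the replacement pulls in group 1's text for each match.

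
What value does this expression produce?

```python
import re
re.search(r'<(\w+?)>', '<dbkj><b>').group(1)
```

`re.search` tries every starting position until one works.
The match spans [0:6] → '<dbkj>'.
Captured: group 1 = 'dbkj'.

'dbkj'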